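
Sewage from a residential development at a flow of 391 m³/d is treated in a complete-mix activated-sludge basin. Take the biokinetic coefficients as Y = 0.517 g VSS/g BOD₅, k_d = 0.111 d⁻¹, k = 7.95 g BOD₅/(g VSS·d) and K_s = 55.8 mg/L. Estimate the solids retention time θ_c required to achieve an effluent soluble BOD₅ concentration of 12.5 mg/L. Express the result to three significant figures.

At the target effluent, Y k S/(K_s+S) = 0.517×7.95×12.5/68.30 = 0.7522 d⁻¹.
1/θ_c = 0.7522 − 0.111 = 0.6412 d⁻¹, so θ_c = 1.560 d.

θ_c ≈ 1.56 d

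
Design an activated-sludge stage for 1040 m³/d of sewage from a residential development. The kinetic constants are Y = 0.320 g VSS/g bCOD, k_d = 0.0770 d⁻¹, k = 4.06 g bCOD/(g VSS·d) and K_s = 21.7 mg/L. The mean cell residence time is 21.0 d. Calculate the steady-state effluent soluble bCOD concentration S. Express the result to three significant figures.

For a completely mixed reactor with recycle the Lawrence–McCarty relation gives S = K_s·(1 + k_d·θ_c) / [θ_c·(Y·k − k_d) − 1] = 21.7 × (1 + 0.0770 × 21.0) / [21.0 × (0.320 × 4.06 − 0.0770) − 1] = 56.79 / 24.67 = 2.302 mg/L.

S ≈ 2.30 mg/L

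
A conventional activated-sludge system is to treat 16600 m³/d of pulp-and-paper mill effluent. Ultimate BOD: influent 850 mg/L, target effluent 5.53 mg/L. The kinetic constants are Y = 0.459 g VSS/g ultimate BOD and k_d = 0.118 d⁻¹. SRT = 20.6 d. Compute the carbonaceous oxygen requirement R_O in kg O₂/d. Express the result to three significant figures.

R_O ≈ 11400 kg O₂/d

Y_obs = Y / (1 + k_d θ_c) = 0.459 / (1 + 0.118 × 20.6) = 0.459 / 3.431 = 0.1338.
Mass of ultimate BOD removed per day: Q(S₀ − S) = 16600 × 844.5 g/m³ = 14018 kg/d.
Biomass synthesised: P_X = Y_obs × 14018 = 1875 kg VSS/d.
Carbonaceous O₂ demand = substrate oxidised − cell-mass equivalent = 14018 − 1.42 × 1875 = 11355 kg O₂/d.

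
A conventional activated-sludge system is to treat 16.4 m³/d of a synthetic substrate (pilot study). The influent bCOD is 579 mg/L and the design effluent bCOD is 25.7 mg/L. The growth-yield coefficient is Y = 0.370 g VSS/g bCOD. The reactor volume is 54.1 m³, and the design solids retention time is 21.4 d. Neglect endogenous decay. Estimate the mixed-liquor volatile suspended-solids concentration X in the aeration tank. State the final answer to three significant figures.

From V·X = Y·Q·(S₀ − S)·θ_c (decay neglected): X = 0.370 × 16.4 × (579 − 25.7) × 21.4 / 54.1 = 1328 mg/L.

X ≈ 1330 mg/L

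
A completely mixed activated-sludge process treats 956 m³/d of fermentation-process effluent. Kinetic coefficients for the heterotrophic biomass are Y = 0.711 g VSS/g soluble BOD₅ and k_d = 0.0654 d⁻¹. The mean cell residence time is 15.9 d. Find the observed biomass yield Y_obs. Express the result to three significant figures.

Y_obs ≈ 0.349 g VSS/g soluble BOD₅

Observed yield with endogenous decay: Y_obs = Y / (1 + k_d·θ_c) = 0.711 / (1 + 0.0654 × 15.9) = 0.711 / 2.040 = 0.3486 g VSS/g soluble BOD₅.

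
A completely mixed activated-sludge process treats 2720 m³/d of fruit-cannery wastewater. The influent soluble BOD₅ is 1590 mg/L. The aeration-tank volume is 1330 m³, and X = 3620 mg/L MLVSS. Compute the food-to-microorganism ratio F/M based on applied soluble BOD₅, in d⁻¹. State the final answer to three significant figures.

Food-to-microorganism ratio F/M = Q S₀ / (V X) = 2720 × 1590 / (1330 × 3620) = 0.8983 d⁻¹.

F/M ≈ 0.898 d⁻¹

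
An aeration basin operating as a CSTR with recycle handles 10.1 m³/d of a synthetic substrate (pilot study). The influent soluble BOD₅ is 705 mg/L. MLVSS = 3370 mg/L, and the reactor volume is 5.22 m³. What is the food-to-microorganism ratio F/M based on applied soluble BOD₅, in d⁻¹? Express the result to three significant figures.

F/M ≈ 0.405 d⁻¹

F/M = Q·S₀ / (V·X) = 10.1 × 705 / (5.220 × 3370) = 0.4048 g soluble BOD₅·(g VSS·d)⁻¹.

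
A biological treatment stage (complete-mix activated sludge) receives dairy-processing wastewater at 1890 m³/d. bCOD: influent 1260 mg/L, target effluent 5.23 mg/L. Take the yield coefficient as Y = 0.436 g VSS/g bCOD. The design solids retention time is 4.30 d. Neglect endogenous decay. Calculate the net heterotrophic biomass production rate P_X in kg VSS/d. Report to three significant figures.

With endogenous decay neglected, the observed yield equals the true yield: Y_obs = Y = 0.436 g VSS/g bCOD.
ΔS = 1260 − 5.23 = 1255 mg/L, so the substrate removal rate is 1890 × 1255/1000 = 2372 kg bCOD/d.
Biomass produced: P_X = Y_obs·Q·ΔS = 0.4360 × 2372 ≈ 1034 kg VSS/d.

P_X ≈ 1030 kg VSS/d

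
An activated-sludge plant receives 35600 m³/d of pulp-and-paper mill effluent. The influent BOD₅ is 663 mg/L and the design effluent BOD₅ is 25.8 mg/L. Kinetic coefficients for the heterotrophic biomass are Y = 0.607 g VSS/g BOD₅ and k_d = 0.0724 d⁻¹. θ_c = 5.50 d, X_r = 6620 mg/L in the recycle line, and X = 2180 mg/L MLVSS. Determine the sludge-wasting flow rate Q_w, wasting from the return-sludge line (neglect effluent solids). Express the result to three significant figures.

Q_w ≈ 1490 m³/d

Rearranging the biomass balance for a CMAS with decay, V = Y·Q·ΔS·θ_c / [X·(1+k_d θ_c)] = 0.607 × 35600 × (663 − 25.8) × 5.50 / [2180 × (1 + 0.0724 × 5.50)] = 7.57×10^7 / 3048 = 24846 m³.
Q_w = (V·X)/(θ_c X_r) = 24846 × 2180 / (5.50 × 6620) = 1488 m³/d.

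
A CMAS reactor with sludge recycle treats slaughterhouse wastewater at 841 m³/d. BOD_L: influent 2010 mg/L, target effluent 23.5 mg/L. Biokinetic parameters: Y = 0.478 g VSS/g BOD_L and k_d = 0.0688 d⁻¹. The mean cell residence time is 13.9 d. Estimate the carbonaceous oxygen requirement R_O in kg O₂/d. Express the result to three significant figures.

Observed yield with endogenous decay: Y_obs = Y / (1 + k_d·θ_c) = 0.478 / (1 + 0.0688 × 13.9) = 0.478 / 1.956 = 0.2443 g VSS/g BOD_L.
ΔS = 2010 − 23.5 = 1986 mg/L, so the substrate removal rate is 841 × 1986/1000 = 1671 kg BOD_L/d.
P_X = Y_obs·Q·(S₀ − S) = 0.2443 × 1671 = 408.2 kg VSS/d.
R_O = Q·(S₀ − S) − 1.42·P_X = 1671 − 1.42 × 408.2 = 1091 kg O₂/d.

R_O ≈ 1090 kg O₂/d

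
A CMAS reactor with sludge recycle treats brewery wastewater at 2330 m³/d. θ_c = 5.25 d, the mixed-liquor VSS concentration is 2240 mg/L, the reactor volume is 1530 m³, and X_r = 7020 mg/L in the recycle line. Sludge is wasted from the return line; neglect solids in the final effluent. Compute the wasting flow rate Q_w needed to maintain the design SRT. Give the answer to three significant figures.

Q_w = (V·X)/(θ_c X_r) = 1530 × 2240 / (5.25 × 7020) = 92.99 m³/d.

Q_w ≈ 93.0 m³/d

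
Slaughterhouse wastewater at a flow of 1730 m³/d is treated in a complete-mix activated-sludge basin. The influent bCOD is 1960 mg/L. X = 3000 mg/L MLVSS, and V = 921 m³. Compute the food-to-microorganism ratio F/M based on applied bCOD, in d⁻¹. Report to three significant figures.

F/M = applied load / biomass = Q·S₀/(V·X) = 1730 × 1960 / (921.0 × 3000) = 1.227 d⁻¹.

F/M ≈ 1.23 d⁻¹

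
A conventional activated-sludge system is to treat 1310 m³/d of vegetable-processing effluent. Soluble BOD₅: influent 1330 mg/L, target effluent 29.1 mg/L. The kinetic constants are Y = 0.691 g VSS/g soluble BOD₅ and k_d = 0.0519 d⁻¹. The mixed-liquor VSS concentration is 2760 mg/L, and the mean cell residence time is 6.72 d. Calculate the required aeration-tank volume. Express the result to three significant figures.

Rearranging the biomass balance for a CMAS with decay, V = Y·Q·ΔS·θ_c / [X·(1+k_d θ_c)] = 0.691 × 1310 × (1330 − 29.1) × 6.72 / [2760 × (1 + 0.0519 × 6.72)] = 7.91×10^6 / 3723 = 2126 m³.

V ≈ 2130 m³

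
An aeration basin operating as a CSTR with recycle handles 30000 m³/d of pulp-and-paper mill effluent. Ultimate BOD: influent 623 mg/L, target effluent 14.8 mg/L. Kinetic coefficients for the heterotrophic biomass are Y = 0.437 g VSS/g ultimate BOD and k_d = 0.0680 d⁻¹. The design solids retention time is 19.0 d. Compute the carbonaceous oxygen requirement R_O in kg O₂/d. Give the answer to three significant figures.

Observed yield with endogenous decay: Y_obs = Y / (1 + k_d·θ_c) = 0.437 / (1 + 0.0680 × 19.0) = 0.437 / 2.292 = 0.1907 g VSS/g ultimate BOD.
ΔS = 623 − 14.8 = 608.2 mg/L, so the substrate removal rate is 30000 × 608.2/1000 = 18246 kg ultimate BOD/d.
P_X = Y_obs·Q·(S₀ − S) = 0.1907 × 18246 = 3479 kg VSS/d.
Carbonaceous O₂ demand = substrate oxidised − cell-mass equivalent = 18246 − 1.42 × 3479 = 13306 kg O₂/d.

R_O ≈ 13300 kg O₂/d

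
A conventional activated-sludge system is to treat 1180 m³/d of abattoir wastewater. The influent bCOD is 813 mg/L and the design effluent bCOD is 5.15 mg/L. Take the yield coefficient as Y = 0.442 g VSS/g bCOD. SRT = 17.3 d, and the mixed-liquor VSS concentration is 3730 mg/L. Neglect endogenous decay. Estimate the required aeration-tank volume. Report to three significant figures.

V·X = Y·Q·ΔS·θ_c gives V = 0.442 × 1180 × (813 − 5.15) × 17.3 / 3730 = 1954 m³.

V ≈ 1950 m³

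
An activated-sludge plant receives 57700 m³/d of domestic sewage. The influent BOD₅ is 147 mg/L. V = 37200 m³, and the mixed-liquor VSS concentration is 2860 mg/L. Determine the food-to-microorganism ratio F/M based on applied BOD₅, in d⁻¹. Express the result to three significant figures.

Food-to-microorganism ratio F/M = Q S₀ / (V X) = 57700 × 147 / (37200 × 2860) = 0.07972 d⁻¹.

F/M ≈ 0.0797 d⁻¹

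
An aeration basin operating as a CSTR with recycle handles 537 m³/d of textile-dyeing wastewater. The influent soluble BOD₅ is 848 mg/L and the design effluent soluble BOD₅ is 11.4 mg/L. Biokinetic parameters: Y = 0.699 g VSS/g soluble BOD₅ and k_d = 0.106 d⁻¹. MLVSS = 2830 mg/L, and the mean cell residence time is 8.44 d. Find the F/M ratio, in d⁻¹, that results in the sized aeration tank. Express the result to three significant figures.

F/M ≈ 0.326 d⁻¹

Steady-state biomass mass balance: V·X·(1 + k_d·θ_c) = Y·Q·(S₀ − S)·θ_c, so V = 0.699 × 537 × (848 − 11.4) × 8.44 / [2830 × (1 + 0.106 × 8.44)] = 2.65×10^6 / 5362 = 494.3 m³.
Food-to-microorganism ratio F/M = Q S₀ / (V X) = 537 × 848 / (494.3 × 2830) = 0.3255 d⁻¹.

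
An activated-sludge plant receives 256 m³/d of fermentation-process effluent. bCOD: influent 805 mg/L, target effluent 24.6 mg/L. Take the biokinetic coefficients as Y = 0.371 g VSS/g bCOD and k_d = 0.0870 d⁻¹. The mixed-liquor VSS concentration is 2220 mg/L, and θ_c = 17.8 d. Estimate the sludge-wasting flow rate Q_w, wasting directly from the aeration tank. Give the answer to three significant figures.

From the SRT design equation V = Y Q (S₀−S) θ_c / [X (1 + k_d θ_c)] = 0.371 × 256 × (805 − 24.6) × 17.8 / [2220 × (1 + 0.0870 × 17.8)] = 1.32×10^6 / 5658 = 233.2 m³.
With mixed-liquor wasting, θ_c = V/Q_w, so Q_w = V/θ_c = 233.2/17.8 = 13.10 m³/d.

Q_w ≈ 13.1 m³/d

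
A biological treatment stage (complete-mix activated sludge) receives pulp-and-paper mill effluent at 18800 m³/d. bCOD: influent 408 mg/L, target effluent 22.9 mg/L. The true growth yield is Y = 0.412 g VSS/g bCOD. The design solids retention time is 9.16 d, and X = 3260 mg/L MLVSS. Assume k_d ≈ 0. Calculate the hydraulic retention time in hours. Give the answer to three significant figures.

V·X = Y·Q·ΔS·θ_c gives V = 0.412 × 18800 × (408 − 22.9) × 9.16 / 3260 = 8381 m³.
τ = V/Q = 8381/18800 = 0.4458 d, or 10.70 h.

τ ≈ 10.7 h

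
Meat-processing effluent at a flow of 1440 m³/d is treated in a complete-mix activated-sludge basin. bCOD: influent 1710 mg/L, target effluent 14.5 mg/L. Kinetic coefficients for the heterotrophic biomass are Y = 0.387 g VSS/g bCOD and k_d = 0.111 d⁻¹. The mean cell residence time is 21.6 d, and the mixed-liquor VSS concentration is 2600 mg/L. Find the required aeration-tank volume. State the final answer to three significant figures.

V ≈ 2310 m³

Rearranging the biomass balance for a CMAS with decay, V = Y·Q·ΔS·θ_c / [X·(1+k_d θ_c)] = 0.387 × 1440 × (1710 − 14.5) × 21.6 / [2600 × (1 + 0.111 × 21.6)] = 2.04×10^7 / 8834 = 2310 m³.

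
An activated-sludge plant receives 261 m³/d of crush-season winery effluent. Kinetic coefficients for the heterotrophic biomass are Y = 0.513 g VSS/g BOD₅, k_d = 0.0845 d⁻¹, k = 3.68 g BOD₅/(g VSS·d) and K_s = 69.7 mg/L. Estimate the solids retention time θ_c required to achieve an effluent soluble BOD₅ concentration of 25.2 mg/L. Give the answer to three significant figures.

θ_c ≈ 2.40 d

From 1/θ_c = Y·k·S/(K_s + S) − k_d: Y·k·S/(K_s+S) = 0.513 × 3.68 × 25.2 / (69.7 + 25.2) = 0.5013 d⁻¹.
Then 1/θ_c = μ − k_d = 0.5013 − 0.0845 = 0.4168 d⁻¹, giving θ_c = 2.399 d.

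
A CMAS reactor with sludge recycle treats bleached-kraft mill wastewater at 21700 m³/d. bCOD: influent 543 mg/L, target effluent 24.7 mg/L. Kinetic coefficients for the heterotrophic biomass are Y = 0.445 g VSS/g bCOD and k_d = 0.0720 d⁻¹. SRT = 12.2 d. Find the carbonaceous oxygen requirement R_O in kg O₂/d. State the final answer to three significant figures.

Y_obs = Y / (1 + k_d θ_c) = 0.445 / (1 + 0.0720 × 12.2) = 0.445 / 1.878 = 0.2369.
Q·(S₀ − S) = 21700 × (543 − 24.7) × 10⁻³ = 11247 kg/d removed.
P_X = Y_obs·Q·(S₀ − S) = 0.2369 × 11247 = 2664 kg VSS/d.
R_O = Q·(S₀ − S) − 1.42·P_X = 11247 − 1.42 × 2664 = 7464 kg O₂/d.

R_O ≈ 7460 kg O₂/d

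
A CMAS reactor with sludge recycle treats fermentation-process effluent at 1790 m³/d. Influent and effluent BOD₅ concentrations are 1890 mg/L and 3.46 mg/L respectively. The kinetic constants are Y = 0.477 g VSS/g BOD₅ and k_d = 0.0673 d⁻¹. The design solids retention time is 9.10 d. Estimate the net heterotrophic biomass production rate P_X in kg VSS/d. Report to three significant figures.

P_X ≈ 999 kg VSS/d

Observed yield with endogenous decay: Y_obs = Y / (1 + k_d·θ_c) = 0.477 / (1 + 0.0673 × 9.10) = 0.477 / 1.612 = 0.2958 g VSS/g BOD₅.
Substrate removed = Q·(S₀ − S) = 1790 m³/d × (1890 − 3.46) g/m³ = 3.38×10^6 g/d = 3377 kg/d.
So the net sludge growth is P_X = 0.2958 × 3377 = 999.0 kg VSS/d.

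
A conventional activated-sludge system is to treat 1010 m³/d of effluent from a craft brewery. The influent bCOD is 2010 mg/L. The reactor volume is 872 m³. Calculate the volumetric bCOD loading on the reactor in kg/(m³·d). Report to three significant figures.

L_v ≈ 2.33 kg bCOD/(m³·d)

Applied bCOD load per unit volume = Q·S₀/V = (1010 × 2010/1000)/872.0 = 2.328 kg bCOD·m⁻³·d⁻¹.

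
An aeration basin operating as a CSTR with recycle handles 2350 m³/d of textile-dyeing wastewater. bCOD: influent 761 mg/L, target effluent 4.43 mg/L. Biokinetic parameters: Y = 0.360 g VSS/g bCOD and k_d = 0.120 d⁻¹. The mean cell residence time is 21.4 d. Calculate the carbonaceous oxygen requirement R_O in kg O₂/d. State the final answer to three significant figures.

Correct the yield for decay: Y_obs = Y/(1 + k_d θ_c) = 0.360 / (1 + 0.120 × 21.4) = 0.360 / 3.568 = 0.1009.
Mass of bCOD removed per day: Q(S₀ − S) = 2350 × 756.6 g/m³ = 1778 kg/d.
Biomass synthesised: P_X = Y_obs × 1778 = 179.4 kg VSS/d.
Carbonaceous O₂ demand = substrate oxidised − cell-mass equivalent = 1778 − 1.42 × 179.4 = 1523 kg O₂/d.

R_O ≈ 1520 kg O₂/d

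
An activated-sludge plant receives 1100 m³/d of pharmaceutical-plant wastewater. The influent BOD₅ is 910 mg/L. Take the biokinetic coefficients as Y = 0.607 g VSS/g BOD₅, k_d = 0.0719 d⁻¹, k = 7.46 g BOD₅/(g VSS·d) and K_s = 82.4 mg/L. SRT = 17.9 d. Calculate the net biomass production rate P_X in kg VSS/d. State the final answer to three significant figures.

P_X ≈ 265 kg VSS/d

For a completely mixed reactor with recycle the Lawrence–McCarty relation gives S = K_s·(1 + k_d·θ_c) / [θ_c·(Y·k − k_d) − 1] = 82.4 × (1 + 0.0719 × 17.9) / [17.9 × (0.607 × 7.46 − 0.0719) − 1] = 188.4 / 78.77 = 2.392 mg/L.
The observed yield is Y_obs = Y/(1 + k_d·θ_c) = 0.607 / (1 + 0.0719 × 17.9) = 0.607 / 2.287 = 0.2654 g VSS per g BOD₅ removed.
Mass of BOD₅ removed per day: Q(S₀ − S) = 1100 × 907.6 g/m³ = 998.4 kg/d.
P_X = Y_obs · Q(S₀ − S) = 0.2654 × 998.4 = 265.0 kg VSS/d.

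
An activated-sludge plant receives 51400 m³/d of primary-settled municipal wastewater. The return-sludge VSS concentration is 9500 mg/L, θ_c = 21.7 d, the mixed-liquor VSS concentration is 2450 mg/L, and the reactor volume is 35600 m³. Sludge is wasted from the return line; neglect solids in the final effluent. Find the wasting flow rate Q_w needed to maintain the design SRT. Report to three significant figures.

Wasting from the return line (neglecting effluent solids): Q_w = V·X / (θ_c·X_r) = 35600 × 2450 / (21.7 × 9500) = 423.1 m³/d.

Q_w ≈ 423 m³/d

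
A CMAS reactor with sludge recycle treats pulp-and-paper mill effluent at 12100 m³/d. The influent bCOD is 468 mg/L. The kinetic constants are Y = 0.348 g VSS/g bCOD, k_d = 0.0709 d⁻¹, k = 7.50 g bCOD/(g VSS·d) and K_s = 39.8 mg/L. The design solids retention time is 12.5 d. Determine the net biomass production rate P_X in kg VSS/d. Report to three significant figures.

For a completely mixed reactor with recycle the Lawrence–McCarty relation gives S = K_s·(1 + k_d·θ_c) / [θ_c·(Y·k − k_d) − 1] = 39.8 × (1 + 0.0709 × 12.5) / [12.5 × (0.348 × 7.50 − 0.0709) − 1] = 75.07 / 30.74 = 2.442 mg/L.
Observed yield with endogenous decay: Y_obs = Y / (1 + k_d·θ_c) = 0.348 / (1 + 0.0709 × 12.5) = 0.348 / 1.886 = 0.1845 g VSS/g bCOD.
Substrate removed = Q·(S₀ − S) = 12100 m³/d × (468 − 2.44) g/m³ = 5.63×10^6 g/d = 5633 kg/d.
So the net sludge growth is P_X = 0.1845 × 5633 = 1039 kg VSS/d.

P_X ≈ 1040 kg VSS/d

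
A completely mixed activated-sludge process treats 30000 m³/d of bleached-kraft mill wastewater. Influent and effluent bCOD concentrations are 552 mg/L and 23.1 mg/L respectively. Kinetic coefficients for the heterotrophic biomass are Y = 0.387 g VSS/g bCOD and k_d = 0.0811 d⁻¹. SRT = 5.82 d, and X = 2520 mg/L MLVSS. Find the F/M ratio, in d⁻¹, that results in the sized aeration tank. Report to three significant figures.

F/M ≈ 0.682 d⁻¹

Steady-state biomass mass balance: V·X·(1 + k_d·θ_c) = Y·Q·(S₀ − S)·θ_c, so V = 0.387 × 30000 × (552 − 23.1) × 5.82 / [2520 × (1 + 0.0811 × 5.82)] = 3.57×10^7 / 3709 = 9634 m³.
F/M = Q·S₀ / (V·X) = 30000 × 552 / (9634 × 2520) = 0.6821 g bCOD·(g VSS·d)⁻¹.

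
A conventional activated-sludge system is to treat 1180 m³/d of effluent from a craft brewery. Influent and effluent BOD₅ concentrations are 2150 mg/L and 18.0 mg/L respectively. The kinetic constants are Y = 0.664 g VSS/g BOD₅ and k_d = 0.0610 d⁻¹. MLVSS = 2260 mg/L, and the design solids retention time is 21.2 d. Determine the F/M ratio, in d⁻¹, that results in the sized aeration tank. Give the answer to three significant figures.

Steady-state biomass mass balance: V·X·(1 + k_d·θ_c) = Y·Q·(S₀ − S)·θ_c, so V = 0.664 × 1180 × (2150 − 18.0) × 21.2 / [2260 × (1 + 0.0610 × 21.2)] = 3.54×10^7 / 5183 = 6833 m³.
Food-to-microorganism ratio F/M = Q S₀ / (V X) = 1180 × 2150 / (6833 × 2260) = 0.1643 d⁻¹.

F/M ≈ 0.164 d⁻¹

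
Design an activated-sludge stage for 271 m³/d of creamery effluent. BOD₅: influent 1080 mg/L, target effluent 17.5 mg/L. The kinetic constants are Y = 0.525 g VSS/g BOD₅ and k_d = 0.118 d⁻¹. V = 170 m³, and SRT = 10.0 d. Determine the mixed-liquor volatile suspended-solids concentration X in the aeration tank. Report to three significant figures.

X = Y·Q·ΔS·θ_c / [V·(1 + k_d θ_c)] = 0.525 × 271 × (1080 − 17.5) × 10.0 / [170 × (1 + 0.118 × 10.0)] = 4079 mg/L.

X ≈ 4080 mg/L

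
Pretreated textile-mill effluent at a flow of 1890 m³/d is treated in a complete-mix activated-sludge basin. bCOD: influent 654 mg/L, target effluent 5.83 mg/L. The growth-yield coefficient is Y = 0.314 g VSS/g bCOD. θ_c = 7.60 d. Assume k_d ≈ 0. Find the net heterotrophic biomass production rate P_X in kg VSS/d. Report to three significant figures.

Since k_d ≈ 0, Y_obs = Y = 0.314 g VSS/g bCOD.
ΔS = 654 − 5.83 = 648.2 mg/L, so the substrate removal rate is 1890 × 648.2/1000 = 1225 kg bCOD/d.
Biomass produced: P_X = Y_obs·Q·ΔS = 0.3140 × 1225 ≈ 384.7 kg VSS/d.

P_X ≈ 385 kg VSS/d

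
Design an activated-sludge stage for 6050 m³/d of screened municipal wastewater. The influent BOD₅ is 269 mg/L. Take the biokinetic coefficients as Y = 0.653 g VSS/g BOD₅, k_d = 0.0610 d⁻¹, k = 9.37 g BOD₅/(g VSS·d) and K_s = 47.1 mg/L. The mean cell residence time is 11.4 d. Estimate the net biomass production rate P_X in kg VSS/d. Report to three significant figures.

P_X ≈ 624 kg VSS/d

From the Monod/SRT balance for a CMAS, S = K_s·(1+k_d θ_c)/[θ_c·(Y k − k_d) − 1] = 47.1 × (1 + 0.0610 × 11.4) / [11.4 × (0.653 × 9.37 − 0.0610) − 1] = 79.85 / 68.06 = 1.173 mg/L.
Y_obs = Y / (1 + k_d θ_c) = 0.653 / (1 + 0.0610 × 11.4) = 0.653 / 1.695 = 0.3852.
Mass of BOD₅ removed per day: Q(S₀ − S) = 6050 × 267.8 g/m³ = 1620 kg/d.
Biomass produced: P_X = Y_obs·Q·ΔS = 0.3852 × 1620 ≈ 624.1 kg VSS/d.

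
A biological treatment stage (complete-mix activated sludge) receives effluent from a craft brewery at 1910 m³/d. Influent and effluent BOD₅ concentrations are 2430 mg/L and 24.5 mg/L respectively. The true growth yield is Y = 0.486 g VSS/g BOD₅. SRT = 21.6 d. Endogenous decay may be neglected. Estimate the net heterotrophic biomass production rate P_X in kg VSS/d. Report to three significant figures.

P_X ≈ 2230 kg VSS/d

Since k_d ≈ 0, Y_obs = Y = 0.486 g VSS/g BOD₅.
ΔS = 2430 − 24.5 = 2406 mg/L, so the substrate removal rate is 1910 × 2406/1000 = 4595 kg BOD₅/d.
Biomass produced: P_X = Y_obs·Q·ΔS = 0.4860 × 4595 ≈ 2233 kg VSS/d.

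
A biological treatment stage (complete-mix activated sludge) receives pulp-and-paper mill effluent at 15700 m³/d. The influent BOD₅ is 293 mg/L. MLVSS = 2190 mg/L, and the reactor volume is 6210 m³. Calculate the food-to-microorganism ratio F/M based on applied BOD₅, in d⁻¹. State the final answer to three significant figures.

F/M = Q·S₀ / (V·X) = 15700 × 293 / (6210 × 2190) = 0.3382 g BOD₅·(g VSS·d)⁻¹.

F/M ≈ 0.338 d⁻¹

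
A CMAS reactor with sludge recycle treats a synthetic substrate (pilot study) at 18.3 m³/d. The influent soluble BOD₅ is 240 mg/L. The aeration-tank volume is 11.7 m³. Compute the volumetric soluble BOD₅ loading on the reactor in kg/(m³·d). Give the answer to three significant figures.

L_v ≈ 0.375 kg soluble BOD₅/(m³·d)

Volumetric loading L_v = Q·S₀ / V = 18.3 × 240 g/m³ / 11.70 m³ = 375.4 g/(m³·d) = 0.3754 kg soluble BOD₅/(m³·d).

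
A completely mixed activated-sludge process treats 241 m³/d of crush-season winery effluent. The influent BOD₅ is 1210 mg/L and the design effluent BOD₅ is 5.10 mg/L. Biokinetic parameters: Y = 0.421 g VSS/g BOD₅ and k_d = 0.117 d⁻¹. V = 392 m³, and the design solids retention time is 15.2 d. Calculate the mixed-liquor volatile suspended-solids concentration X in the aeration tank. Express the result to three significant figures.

X ≈ 1710 mg/L

X = Y·Q·ΔS·θ_c / [V·(1 + k_d θ_c)] = 0.421 × 241 × (1210 − 5.10) × 15.2 / [392 × (1 + 0.117 × 15.2)] = 1706 mg/L.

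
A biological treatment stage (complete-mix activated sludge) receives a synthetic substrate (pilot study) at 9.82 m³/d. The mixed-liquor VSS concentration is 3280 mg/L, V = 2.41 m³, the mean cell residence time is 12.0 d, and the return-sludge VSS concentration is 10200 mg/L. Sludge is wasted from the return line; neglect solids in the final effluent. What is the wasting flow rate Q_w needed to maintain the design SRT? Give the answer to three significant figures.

Q_w ≈ 0.0646 m³/d

Wasting from the return line (neglecting effluent solids): Q_w = V·X / (θ_c·X_r) = 2.410 × 3280 / (12.0 × 10200) = 0.06458 m³/d.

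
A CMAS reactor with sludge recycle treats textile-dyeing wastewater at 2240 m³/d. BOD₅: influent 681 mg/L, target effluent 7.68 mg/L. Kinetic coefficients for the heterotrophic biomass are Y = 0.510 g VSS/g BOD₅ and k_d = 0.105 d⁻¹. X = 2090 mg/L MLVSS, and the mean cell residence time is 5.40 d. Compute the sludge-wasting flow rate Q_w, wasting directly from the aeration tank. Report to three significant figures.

Steady-state biomass mass balance: V·X·(1 + k_d·θ_c) = Y·Q·(S₀ − S)·θ_c, so V = 0.510 × 2240 × (681 − 7.68) × 5.40 / [2090 × (1 + 0.105 × 5.40)] = 4.15×10^6 / 3275 = 1268 m³.
With mixed-liquor wasting, θ_c = V/Q_w, so Q_w = V/θ_c = 1268/5.40 = 234.9 m³/d.

Q_w ≈ 235 m³/d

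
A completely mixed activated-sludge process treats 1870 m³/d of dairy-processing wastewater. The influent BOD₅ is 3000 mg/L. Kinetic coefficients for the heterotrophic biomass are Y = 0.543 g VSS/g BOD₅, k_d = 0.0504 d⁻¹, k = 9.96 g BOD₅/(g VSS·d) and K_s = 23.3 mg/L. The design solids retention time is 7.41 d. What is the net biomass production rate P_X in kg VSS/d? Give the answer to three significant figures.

From the Monod/SRT balance for a CMAS, S = K_s·(1+k_d θ_c)/[θ_c·(Y k − k_d) − 1] = 23.3 × (1 + 0.0504 × 7.41) / [7.41 × (0.543 × 9.96 − 0.0504) − 1] = 32.00 / 38.70 = 0.8269 mg/L.
Observed yield with endogenous decay: Y_obs = Y / (1 + k_d·θ_c) = 0.543 / (1 + 0.0504 × 7.41) = 0.543 / 1.373 = 0.3954 g VSS/g BOD₅.
Mass of BOD₅ removed per day: Q(S₀ − S) = 1870 × 2999 g/m³ = 5608 kg/d.
Net biomass production P_X = Y_obs × Q·(S₀ − S) = 0.3954 × 5608 = 2217 kg VSS/d.

P_X ≈ 2220 kg VSS/d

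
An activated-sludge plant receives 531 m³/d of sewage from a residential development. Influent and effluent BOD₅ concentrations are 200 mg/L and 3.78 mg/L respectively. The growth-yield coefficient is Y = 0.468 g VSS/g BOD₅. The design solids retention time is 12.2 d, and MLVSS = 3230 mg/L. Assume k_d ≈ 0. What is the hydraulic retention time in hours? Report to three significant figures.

τ ≈ 8.32 h

With k_d = 0 the design equation reduces to V = Y Q (S₀−S) θ_c / X = 0.468 × 531 × (200 − 3.78) × 12.2 / 3230 = 184.2 m³.
τ = V/Q = 184.2/531 = 0.3469 d, or 8.324 h.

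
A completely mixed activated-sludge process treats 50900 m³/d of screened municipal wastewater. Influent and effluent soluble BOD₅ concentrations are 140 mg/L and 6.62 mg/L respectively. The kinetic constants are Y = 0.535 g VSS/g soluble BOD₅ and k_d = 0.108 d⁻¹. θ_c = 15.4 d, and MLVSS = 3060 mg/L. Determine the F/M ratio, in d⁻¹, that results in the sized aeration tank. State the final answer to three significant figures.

F/M ≈ 0.339 d⁻¹

From the SRT design equation V = Y Q (S₀−S) θ_c / [X (1 + k_d θ_c)] = 0.535 × 50900 × (140 − 6.62) × 15.4 / [3060 × (1 + 0.108 × 15.4)] = 5.59×10^7 / 8149 = 6864 m³.
F/M = applied load / biomass = Q·S₀/(V·X) = 50900 × 140 / (6864 × 3060) = 0.3393 d⁻¹.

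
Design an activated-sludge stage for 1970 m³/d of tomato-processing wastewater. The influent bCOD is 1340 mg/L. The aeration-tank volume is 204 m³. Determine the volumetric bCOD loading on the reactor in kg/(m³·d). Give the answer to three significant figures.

L_v ≈ 12.9 kg bCOD/(m³·d)

Applied bCOD load per unit volume = Q·S₀/V = (1970 × 1340/1000)/204.0 = 12.94 kg bCOD·m⁻³·d⁻¹.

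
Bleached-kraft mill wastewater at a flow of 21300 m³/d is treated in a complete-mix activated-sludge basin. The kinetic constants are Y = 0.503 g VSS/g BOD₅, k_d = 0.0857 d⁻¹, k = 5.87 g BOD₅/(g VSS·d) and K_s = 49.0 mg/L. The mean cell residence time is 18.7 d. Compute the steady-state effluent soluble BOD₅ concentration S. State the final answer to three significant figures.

From the Monod/SRT balance for a CMAS, S = K_s·(1+k_d θ_c)/[θ_c·(Y k − k_d) − 1] = 49.0 × (1 + 0.0857 × 18.7) / [18.7 × (0.503 × 5.87 − 0.0857) − 1] = 127.5 / 52.61 = 2.424 mg/L.

S ≈ 2.42 mg/L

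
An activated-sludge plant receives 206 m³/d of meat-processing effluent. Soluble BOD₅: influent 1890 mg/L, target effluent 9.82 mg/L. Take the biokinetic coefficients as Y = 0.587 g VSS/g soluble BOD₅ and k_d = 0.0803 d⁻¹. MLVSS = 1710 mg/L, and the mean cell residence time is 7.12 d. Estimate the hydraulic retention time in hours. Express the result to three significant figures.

Rearranging the biomass balance for a CMAS with decay, V = Y·Q·ΔS·θ_c / [X·(1+k_d θ_c)] = 0.587 × 206 × (1890 − 9.82) × 7.12 / [1710 × (1 + 0.0803 × 7.12)] = 1.62×10^6 / 2688 = 602.3 m³.
HRT = V/Q = 602.3 m³ / 206 m³·d⁻¹ = 2.924 d × 24 = 70.17 h.

τ ≈ 70.2 h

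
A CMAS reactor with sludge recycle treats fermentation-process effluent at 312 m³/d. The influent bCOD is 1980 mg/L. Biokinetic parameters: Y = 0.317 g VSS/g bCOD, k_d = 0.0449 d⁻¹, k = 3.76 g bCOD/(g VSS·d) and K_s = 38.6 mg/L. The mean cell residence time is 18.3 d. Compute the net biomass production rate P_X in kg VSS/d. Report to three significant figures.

P_X ≈ 107 kg VSS/d

For a completely mixed reactor with recycle the Lawrence–McCarty relation gives S = K_s·(1 + k_d·θ_c) / [θ_c·(Y·k − k_d) − 1] = 38.6 × (1 + 0.0449 × 18.3) / [18.3 × (0.317 × 3.76 − 0.0449) − 1] = 70.32 / 19.99 = 3.517 mg/L.
Correct the yield for decay: Y_obs = Y/(1 + k_d θ_c) = 0.317 / (1 + 0.0449 × 18.3) = 0.317 / 1.822 = 0.1740.
ΔS = 1980 − 3.52 = 1976 mg/L, so the substrate removal rate is 312 × 1976/1000 = 616.7 kg bCOD/d.
P_X = Y_obs · Q(S₀ − S) = 0.1740 × 616.7 = 107.3 kg VSS/d.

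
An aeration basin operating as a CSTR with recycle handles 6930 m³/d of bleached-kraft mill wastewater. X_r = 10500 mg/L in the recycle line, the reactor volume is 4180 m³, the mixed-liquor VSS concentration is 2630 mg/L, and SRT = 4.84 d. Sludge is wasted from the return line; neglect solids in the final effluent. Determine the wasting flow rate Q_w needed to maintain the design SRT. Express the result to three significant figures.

Q_w = (V·X)/(θ_c X_r) = 4180 × 2630 / (4.84 × 10500) = 216.3 m³/d.

Q_w ≈ 216 m³/d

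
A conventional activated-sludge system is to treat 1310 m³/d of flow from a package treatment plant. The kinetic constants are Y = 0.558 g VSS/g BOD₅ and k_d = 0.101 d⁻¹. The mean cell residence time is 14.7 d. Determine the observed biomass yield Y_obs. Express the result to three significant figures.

Y_obs ≈ 0.225 g VSS/g BOD₅

Correct the yield for decay: Y_obs = Y/(1 + k_d θ_c) = 0.558 / (1 + 0.101 × 14.7) = 0.558 / 2.485 = 0.2246.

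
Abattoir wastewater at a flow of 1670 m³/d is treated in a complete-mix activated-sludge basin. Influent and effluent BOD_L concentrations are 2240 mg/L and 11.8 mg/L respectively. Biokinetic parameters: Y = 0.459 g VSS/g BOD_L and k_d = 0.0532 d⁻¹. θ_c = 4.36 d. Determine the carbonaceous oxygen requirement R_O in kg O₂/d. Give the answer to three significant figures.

Correct the yield for decay: Y_obs = Y/(1 + k_d θ_c) = 0.459 / (1 + 0.0532 × 4.36) = 0.459 / 1.232 = 0.3726.
Substrate removed = Q·(S₀ − S) = 1670 m³/d × (2240 − 11.8) g/m³ = 3.72×10^6 g/d = 3721 kg/d.
P_X = Y_obs·Q·(S₀ − S) = 0.3726 × 3721 = 1386 kg VSS/d.
R_O = Q·(S₀ − S) − 1.42·P_X = 3721 − 1.42 × 1386 = 1752 kg O₂/d.

R_O ≈ 1750 kg O₂/d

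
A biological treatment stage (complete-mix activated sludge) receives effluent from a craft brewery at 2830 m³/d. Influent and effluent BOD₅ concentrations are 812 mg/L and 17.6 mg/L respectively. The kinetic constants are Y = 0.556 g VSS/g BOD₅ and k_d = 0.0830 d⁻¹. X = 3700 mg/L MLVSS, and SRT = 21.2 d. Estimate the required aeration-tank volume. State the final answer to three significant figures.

From the SRT design equation V = Y Q (S₀−S) θ_c / [X (1 + k_d θ_c)] = 0.556 × 2830 × (812 − 17.6) × 21.2 / [3700 × (1 + 0.0830 × 21.2)] = 2.65×10^7 / 10211 = 2595 m³.

V ≈ 2600 m³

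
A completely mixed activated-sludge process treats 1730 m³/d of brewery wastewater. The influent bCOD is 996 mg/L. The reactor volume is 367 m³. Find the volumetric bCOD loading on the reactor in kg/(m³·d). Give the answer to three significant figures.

Applied bCOD load per unit volume = Q·S₀/V = (1730 × 996/1000)/367.0 = 4.695 kg bCOD·m⁻³·d⁻¹.

L_v ≈ 4.70 kg bCOD/(m³·d)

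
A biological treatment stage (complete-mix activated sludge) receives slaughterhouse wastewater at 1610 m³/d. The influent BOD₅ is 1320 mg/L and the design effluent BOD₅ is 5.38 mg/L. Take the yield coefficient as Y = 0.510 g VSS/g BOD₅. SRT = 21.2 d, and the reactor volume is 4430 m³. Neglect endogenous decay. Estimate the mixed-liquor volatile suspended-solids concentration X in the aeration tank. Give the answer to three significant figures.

X = Y·Q·ΔS·θ_c / V = 0.510 × 1610 × (1320 − 5.38) × 21.2 / 4430 = 5166 mg/L.

X ≈ 5170 mg/L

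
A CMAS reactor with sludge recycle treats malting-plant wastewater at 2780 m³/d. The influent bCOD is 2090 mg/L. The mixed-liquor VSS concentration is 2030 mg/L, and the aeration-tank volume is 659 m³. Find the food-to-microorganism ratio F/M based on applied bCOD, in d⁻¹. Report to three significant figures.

F/M = applied load / biomass = Q·S₀/(V·X) = 2780 × 2090 / (659.0 × 2030) = 4.343 d⁻¹.

F/M ≈ 4.34 d⁻¹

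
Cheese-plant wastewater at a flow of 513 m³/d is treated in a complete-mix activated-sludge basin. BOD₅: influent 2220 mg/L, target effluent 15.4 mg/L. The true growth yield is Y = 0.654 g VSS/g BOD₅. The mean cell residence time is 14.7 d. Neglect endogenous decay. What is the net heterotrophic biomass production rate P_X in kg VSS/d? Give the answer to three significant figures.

With endogenous decay neglected, the observed yield equals the true yield: Y_obs = Y = 0.654 g VSS/g BOD₅.
Substrate removed = Q·(S₀ − S) = 513 m³/d × (2220 − 15.4) g/m³ = 1.13×10^6 g/d = 1131 kg/d.
So the net sludge growth is P_X = 0.6540 × 1131 = 739.6 kg VSS/d.

P_X ≈ 740 kg VSS/d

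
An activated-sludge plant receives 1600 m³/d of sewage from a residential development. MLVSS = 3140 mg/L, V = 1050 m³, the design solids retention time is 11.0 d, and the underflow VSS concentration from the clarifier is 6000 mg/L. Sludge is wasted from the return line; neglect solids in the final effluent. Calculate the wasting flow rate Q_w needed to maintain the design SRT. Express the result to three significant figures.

Q_w ≈ 50.0 m³/d

θ_c = V·X/(Q_w·X_r) when wasting from the recycle, so Q_w = V·X/(θ_c·X_r) = 1050 × 3140 / (11.0 × 6000) = 49.95 m³/d.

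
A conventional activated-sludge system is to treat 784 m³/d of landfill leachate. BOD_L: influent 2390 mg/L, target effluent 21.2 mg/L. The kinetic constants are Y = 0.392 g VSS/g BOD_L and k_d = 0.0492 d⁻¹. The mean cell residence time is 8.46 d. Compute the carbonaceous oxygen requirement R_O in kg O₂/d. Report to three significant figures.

Correct the yield for decay: Y_obs = Y/(1 + k_d θ_c) = 0.392 / (1 + 0.0492 × 8.46) = 0.392 / 1.416 = 0.2768.
ΔS = 2390 − 21.2 = 2369 mg/L, so the substrate removal rate is 784 × 2369/1000 = 1857 kg BOD_L/d.
P_X = Y_obs·Q·(S₀ − S) = 0.2768 × 1857 = 514.0 kg VSS/d.
R_O = Q·ΔS − 1.42 P_X = 1857 − 729.9 = 1127 kg O₂/d.

R_O ≈ 1130 kg O₂/d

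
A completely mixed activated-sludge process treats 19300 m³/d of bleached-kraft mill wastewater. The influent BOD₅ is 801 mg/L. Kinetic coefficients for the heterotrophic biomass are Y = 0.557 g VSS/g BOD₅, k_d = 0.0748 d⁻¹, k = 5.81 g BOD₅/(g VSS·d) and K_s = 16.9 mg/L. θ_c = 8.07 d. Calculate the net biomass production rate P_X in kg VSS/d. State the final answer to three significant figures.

For a completely mixed reactor with recycle the Lawrence–McCarty relation gives S = K_s·(1 + k_d·θ_c) / [θ_c·(Y·k − k_d) − 1] = 16.9 × (1 + 0.0748 × 8.07) / [8.07 × (0.557 × 5.81 − 0.0748) − 1] = 27.10 / 24.51 = 1.106 mg/L.
The observed yield is Y_obs = Y/(1 + k_d·θ_c) = 0.557 / (1 + 0.0748 × 8.07) = 0.557 / 1.604 = 0.3473 g VSS per g BOD₅ removed.
Mass of BOD₅ removed per day: Q(S₀ − S) = 19300 × 799.9 g/m³ = 15438 kg/d.
Net biomass production P_X = Y_obs × Q·(S₀ − S) = 0.3473 × 15438 = 5362 kg VSS/d.

P_X ≈ 5360 kg VSS/d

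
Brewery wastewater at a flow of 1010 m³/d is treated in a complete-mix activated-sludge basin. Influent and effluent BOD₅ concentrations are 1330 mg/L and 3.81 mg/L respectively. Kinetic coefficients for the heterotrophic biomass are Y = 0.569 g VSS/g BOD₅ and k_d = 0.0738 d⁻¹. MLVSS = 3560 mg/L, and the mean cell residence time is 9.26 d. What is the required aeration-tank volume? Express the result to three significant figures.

From the SRT design equation V = Y Q (S₀−S) θ_c / [X (1 + k_d θ_c)] = 0.569 × 1010 × (1330 − 3.81) × 9.26 / [3560 × (1 + 0.0738 × 9.26)] = 7.06×10^6 / 5993 = 1178 m³.

V ≈ 1180 m³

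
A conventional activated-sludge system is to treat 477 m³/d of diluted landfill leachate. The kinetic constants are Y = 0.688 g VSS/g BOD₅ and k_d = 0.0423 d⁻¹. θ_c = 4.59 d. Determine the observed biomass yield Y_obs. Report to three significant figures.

Correct the yield for decay: Y_obs = Y/(1 + k_d θ_c) = 0.688 / (1 + 0.0423 × 4.59) = 0.688 / 1.194 = 0.5761.

Y_obs ≈ 0.576 g VSS/g BOD₅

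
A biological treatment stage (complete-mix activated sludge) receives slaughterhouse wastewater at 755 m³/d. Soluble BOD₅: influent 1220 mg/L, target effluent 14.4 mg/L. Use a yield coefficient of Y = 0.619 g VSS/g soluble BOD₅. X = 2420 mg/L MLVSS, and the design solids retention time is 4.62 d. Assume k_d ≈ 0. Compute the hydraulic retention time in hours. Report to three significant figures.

With k_d = 0 the design equation reduces to V = Y Q (S₀−S) θ_c / X = 0.619 × 755 × (1220 − 14.4) × 4.62 / 2420 = 1076 m³.
Hydraulic retention time τ = V/Q = 1076 / 755 = 1.425 d = 34.19 h.

τ ≈ 34.2 h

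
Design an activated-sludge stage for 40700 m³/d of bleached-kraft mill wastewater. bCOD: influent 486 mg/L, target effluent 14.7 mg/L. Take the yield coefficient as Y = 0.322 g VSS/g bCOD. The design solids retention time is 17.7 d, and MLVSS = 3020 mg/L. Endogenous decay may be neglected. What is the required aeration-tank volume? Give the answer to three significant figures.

With k_d = 0 the design equation reduces to V = Y Q (S₀−S) θ_c / X = 0.322 × 40700 × (486 − 14.7) × 17.7 / 3020 = 36200 m³.

V ≈ 36200 m³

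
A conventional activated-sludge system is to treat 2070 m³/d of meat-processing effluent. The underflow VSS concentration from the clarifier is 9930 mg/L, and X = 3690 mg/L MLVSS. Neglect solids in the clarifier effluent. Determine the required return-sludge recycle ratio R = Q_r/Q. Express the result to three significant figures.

Mass balance around the secondary clarifier (neglecting effluent solids): R = X / (X_r − X) = 3690 / (9930 − 3690) = 0.5913.

R ≈ 0.591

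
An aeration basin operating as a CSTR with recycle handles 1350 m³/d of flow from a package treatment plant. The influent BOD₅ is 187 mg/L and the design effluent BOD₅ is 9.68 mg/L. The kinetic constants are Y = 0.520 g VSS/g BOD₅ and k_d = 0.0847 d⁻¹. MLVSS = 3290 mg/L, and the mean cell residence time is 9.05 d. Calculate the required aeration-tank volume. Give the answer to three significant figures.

V ≈ 194 m³

From the SRT design equation V = Y Q (S₀−S) θ_c / [X (1 + k_d θ_c)] = 0.520 × 1350 × (187 − 9.68) × 9.05 / [3290 × (1 + 0.0847 × 9.05)] = 1.13×10^6 / 5812 = 193.8 m³.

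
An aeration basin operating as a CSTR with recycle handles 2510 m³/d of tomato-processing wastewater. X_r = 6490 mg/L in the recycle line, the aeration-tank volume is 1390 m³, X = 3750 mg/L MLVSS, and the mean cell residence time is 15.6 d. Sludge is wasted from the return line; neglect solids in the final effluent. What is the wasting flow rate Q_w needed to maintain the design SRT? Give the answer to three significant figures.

Q_w ≈ 51.5 m³/d

Wasting from the return line (neglecting effluent solids): Q_w = V·X / (θ_c·X_r) = 1390 × 3750 / (15.6 × 6490) = 51.48 m³/d.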